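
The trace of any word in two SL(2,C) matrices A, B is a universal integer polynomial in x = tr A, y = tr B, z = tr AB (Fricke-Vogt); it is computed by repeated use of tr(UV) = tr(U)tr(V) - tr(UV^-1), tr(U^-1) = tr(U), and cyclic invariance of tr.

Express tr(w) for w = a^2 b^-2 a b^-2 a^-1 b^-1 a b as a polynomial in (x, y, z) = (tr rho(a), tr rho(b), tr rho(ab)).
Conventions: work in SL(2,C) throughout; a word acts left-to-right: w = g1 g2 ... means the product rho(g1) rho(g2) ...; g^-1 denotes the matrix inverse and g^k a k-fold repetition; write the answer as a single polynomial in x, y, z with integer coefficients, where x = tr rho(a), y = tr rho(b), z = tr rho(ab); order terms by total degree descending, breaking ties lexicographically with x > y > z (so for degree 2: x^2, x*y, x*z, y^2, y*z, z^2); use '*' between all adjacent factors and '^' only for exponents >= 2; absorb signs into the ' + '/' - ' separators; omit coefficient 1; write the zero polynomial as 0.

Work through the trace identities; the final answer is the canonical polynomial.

x^3*y^4*z^2 - x^4*y^3*z - x^2*y^5*z - 2*x^2*y^3*z^3 + x^3*y^4 + x*y^4*z^2 + x*y^2*z^4 + x^4*y*z + 2*x^2*y^3*z + x^2*y*z^3 - x^3*y^2 - x*y^2*z^2 - 2*x^2*y*z - y*z^3 - 2*x*y^2 - x*z^2 + 2*y*z + x

tr(a b a) = tr(a) * tr(b a) - tr(b) = x*z - y
tr(a b a^2) = tr(a) * tr(a b a) - tr(a b) = x^2*z - x*y - z
tr(a^2 b a^2) = tr(a) * tr(a b a^2) - tr(a b a) = x^3*z - x^2*y - 2*x*z + y
tr(b a b a) = tr(a b) * tr(a b) - tr(1) = z^2 - 2
tr(b a b) = tr(b) * tr(a b) - tr(a) = y*z - x
tr(b a^2 b a) = tr(a) * tr(b a b a) - tr(b a b) = x*z^2 - y*z - x
tr(b^2) = tr(b) * tr(b) - tr(1) = y^2 - 2
tr(b a^2 b) = tr(a) * tr(b^2 a) - tr(b^2) = x*y*z - x^2 - y^2 + 2
tr(a^2 b a^2 b) = tr(a) * tr(b a^2 b a) - tr(b a^2 b) = x^2*z^2 - 2*x*y*z + y^2 - 2
tr(b^-1 a^2 b a^2) = tr(a^2 b a^2) * tr(b) - tr(a^2 b a^2 b) = x^3*y*z - x^2*y^2 - x^2*z^2 + 2
tr(a b a^2 b^-2 a) = tr(b^-1 a^2 b a^2) * tr(b) - tr(b^-1 a^2 b a^2 b) = x^3*y^2*z - x^2*y^3 - x^2*y*z^2 - x^3*z + x^2*y + 2*x*z + y
tr(a b a b a^2) = tr(a) * tr(b a b a^2) - tr(b a b a) = x^2*z^2 - x*y*z - x^2 - z^2 + 2
tr(b a b a b a) = tr(a b) * tr(a b a b) - tr(a^-1 b^-1) = z^3 - 3*z
tr(b a b a b) = tr(b) * tr(a b a b) - tr(a b a) = y*z^2 - x*z - y
tr(a b a b a^2 b) = tr(a) * tr(b a b a b a) - tr(b a b a b) = x*z^3 - y*z^2 - 2*x*z + y
tr(b^-1 a b a b a^2) = tr(a b a b a^2) * tr(b) - tr(a b a b a^2 b) = x^2*y*z^2 - x*y^2*z - x*z^3 - x^2*y + 2*x*z + y
tr(a b a^2 b^-2 a b) = tr(b^-1 a b a b a^2) * tr(b) - tr(b^-1 a b a b a^2 b) = x^2*y^2*z^2 - x*y^3*z - x*y*z^3 - x^2*y^2 - x^2*z^2 + 3*x*y*z + x^2 + y^2 + z^2 - 2
tr(b^-1 a b a^2 b^-2 a) = tr(a b a^2 b^-2 a) * tr(b) - tr(a b a^2 b^-2 a b) = x^3*y^3*z - x^2*y^4 - 2*x^2*y^2*z^2 - x^3*y*z + x*y^3*z + x*y*z^3 + 2*x^2*y^2 + x^2*z^2 - x*y*z - x^2 - z^2 + 2
tr(a b a^2 b^-2 a b^-2) = tr(b^-1 a b a^2 b^-2 a) * tr(b) - tr(b^-1 a b a^2 b^-2 a b) = x^3*y^4*z - x^2*y^5 - 2*x^2*y^3*z^2 - 2*x^3*y^2*z + x*y^4*z + x*y^2*z^3 + 3*x^2*y^3 + 2*x^2*y*z^2 + x^3*z - x*y^2*z - 2*x^2*y - y*z^2 - 2*x*z + y
tr(b^-1 a b a^2 b^-2 a b^-2) = tr(a b a^2 b^-2 a b^-2) * tr(b) - tr(a b a^2 b^-2 a b^-1) = x^3*y^5*z - x^2*y^6 - 2*x^2*y^4*z^2 - 3*x^3*y^3*z + x*y^5*z + x*y^3*z^3 + 4*x^2*y^4 + 4*x^2*y^2*z^2 + 2*x^3*y*z - 2*x*y^3*z - x*y*z^3 - 4*x^2*y^2 - x^2*z^2 - y^2*z^2 - x*y*z + x^2 + y^2 + z^2 - 2
tr(a^3 b a^2) = tr(a) * tr(a^3 b a) - tr(a^3 b) = x^4*z - x^3*y - 3*x^2*z + 2*x*y + z
tr(a^3 b a^2 b) = tr(a) * tr(b a^2 b a^2) - tr(b a^2 b a) = x^3*z^2 - 2*x^2*y*z + x*y^2 - x*z^2 + y*z - x
tr(a^2 b a^2 b^-1 a) = tr(a^3 b a^2) * tr(b) - tr(a^3 b a^2 b) = x^4*y*z - x^3*y^2 - x^3*z^2 - x^2*y*z + x*y^2 + x*z^2 + x
tr(b a b a^2 b) = tr(b) * tr(a b a^2 b) - tr(a b a^2) = x*y*z^2 - x^2*z - y^2*z + z
tr(a b a^2 b a^2 b) = tr(a) * tr(b a b a^2 b a) - tr(b a b a^2 b) = x^2*z^3 - 2*x*y*z^2 - x^2*z + y^2*z + x*y - z
tr(a^2 b a^2 b^-1 a b) = tr(a b a^2 b a^2) * tr(b) - tr(a b a^2 b a^2 b) = x^3*y*z^2 - 2*x^2*y^2*z - x^2*z^3 + x*y^3 + x*y*z^2 + x^2*z - 2*x*y + z
tr(b^-1 a b^-1 a^2 b a^2) = tr(a^2 b a^2 b^-1 a) * tr(b) - tr(a^2 b a^2 b^-1 a b) = x^4*y^2*z - x^3*y^3 - 2*x^3*y*z^2 + x^2*y^2*z + x^2*z^3 - x^2*z + 3*x*y - z
tr(a b^-1 a^2 b a^2) = tr(a^2 b a^3) * tr(b) - tr(a^2 b a^3 b) = x^4*y*z - x^3*y^2 - x^3*z^2 - x^2*y*z + x*y^2 + x*z^2 + x
tr(a b a^2 b^-2 a b^-1 a) = tr(b^-1 a b^-1 a^2 b a^2) * tr(b) - tr(b^-1 a b^-1 a^2 b a^2 b) = x^4*y^3*z - x^3*y^4 - 2*x^3*y^2*z^2 - x^4*y*z + x^2*y^3*z + x^2*y*z^3 + x^3*y^2 + x^3*z^2 + 2*x*y^2 - x*z^2 - y*z - x
tr(a b a b a^3) = tr(a) * tr(a b a b a^2) - tr(a b a b a) = x^3*z^2 - x^2*y*z - x^3 - 2*x*z^2 + y*z + 3*x
tr(a b a b a^3 b) = tr(a) * tr(a b a b a b a) - tr(a b a b a b) = x^2*z^3 - x*y*z^2 - 2*x^2*z - z^3 + x*y + 3*z
tr(a b^-1 a b a b a^2) = tr(a b a b a^3) * tr(b) - tr(a b a b a^3 b) = x^3*y*z^2 - x^2*y^2*z - x^2*z^3 - x^3*y - x*y*z^2 + 2*x^2*z + y^2*z + z^3 + 2*x*y - 3*z
tr(b a b a b a b a) = tr(b a b a b a) * tr(b a) - tr(a b a b) = z^4 - 4*z^2 + 2
tr(b a b a b a b) = tr(b) * tr(a b a b a b) - tr(a b a b a) = y*z^3 - x*z^2 - 2*y*z + x
tr(a b a b a^2 b a b) = tr(a) * tr(b a b a b a b a) - tr(b a b a b a b) = x*z^4 - y*z^3 - 3*x*z^2 + 2*y*z + x
tr(a b^-1 a b a b a^2 b) = tr(a b a b a^2 b a) * tr(b) - tr(a b a b a^2 b a b) = x^2*y*z^3 - 2*x*y^2*z^2 - x*z^4 - x^2*y*z + y^3*z + y*z^3 + x*y^2 + 3*x*z^2 - 3*y*z - x
tr(b^-1 a b^-1 a b a b a^2) = tr(a b^-1 a b a b a^2) * tr(b) - tr(a b^-1 a b a b a^2 b) = x^3*y^2*z^2 - x^2*y^3*z - 2*x^2*y*z^3 - x^3*y^2 + x*y^2*z^2 + x*z^4 + 3*x^2*y*z + x*y^2 - 3*x*z^2 + x
tr(a b a^2 b^-2 a b^-1 a b) = tr(b^-1 a b^-1 a b a b a^2) * tr(b) - tr(b^-1 a b^-1 a b a b a^2 b) = x^3*y^3*z^2 - x^2*y^4*z - 2*x^2*y^2*z^3 - x^3*y^3 - x^3*y*z^2 + x*y^3*z^2 + x*y*z^4 + 4*x^2*y^2*z + x^2*z^3 + x^3*y + x*y^3 - 2*x*y*z^2 - 2*x^2*z - y^2*z - z^3 - x*y + 3*z
tr(a b^-1 a b a^2 b^-2 a b^-1) = tr(a b a^2 b^-2 a b^-1 a) * tr(b) - tr(a b a^2 b^-2 a b^-1 a b) = x^4*y^4*z - x^3*y^5 - 3*x^3*y^3*z^2 - x^4*y^2*z + 2*x^2*y^4*z + 3*x^2*y^2*z^3 + 2*x^3*y^3 + 2*x^3*y*z^2 - x*y^3*z^2 - x*y*z^4 - 4*x^2*y^2*z - x^2*z^3 - x^3*y + x*y^3 + x*y*z^2 + 2*x^2*z + z^3 - 3*z
tr(a b a^2 b^-2 a^2) = tr(b^-1 a^3 b a^2) * tr(b) - tr(b^-1 a^3 b a^2 b) = x^4*y^2*z - x^3*y^3 - x^3*y*z^2 - x^4*z - x^2*y^2*z + x^3*y + x*y^3 + x*y*z^2 + 3*x^2*z - x*y - z
tr(a^2 b a b a^2 b^-1) = tr(a^2 b a b a^2) * tr(b) - tr(a^2 b a b a^2 b) = x^3*y*z^2 - x^2*y^2*z - x^2*z^3 - x^3*y + x^2*z + 2*x*y + z
tr(a b a^2 b^-2 a^2 b) = tr(a^2 b a b a^2 b^-1) * tr(b) - tr(a^2 b a b a^2) = x^3*y^2*z^2 - x^2*y^3*z - x^2*y*z^3 - x^3*y^2 - x^3*z^2 + 2*x^2*y*z + x^3 + 2*x*y^2 + 2*x*z^2 - 3*x
tr(a b^-1 a b a^2 b^-2 a) = tr(a b a^2 b^-2 a^2) * tr(b) - tr(a b a^2 b^-2 a^2 b) = x^4*y^3*z - x^3*y^4 - 2*x^3*y^2*z^2 - x^4*y*z + x^2*y*z^3 + 2*x^3*y^2 + x^3*z^2 + x*y^4 + x*y^2*z^2 + x^2*y*z - x^3 - 3*x*y^2 - 2*x*z^2 - y*z + 3*x
tr(b^-1 a b a^2 b^-2 a b^-2 a) = tr(a b^-1 a b a^2 b^-2 a b^-1) * tr(b) - tr(a b^-1 a b a^2 b^-2 a) = x^4*y^5*z - x^3*y^6 - 3*x^3*y^4*z^2 - 2*x^4*y^3*z + 2*x^2*y^5*z + 3*x^2*y^3*z^3 + 3*x^3*y^4 + 4*x^3*y^2*z^2 - x*y^4*z^2 - x*y^2*z^4 + x^4*y*z - 4*x^2*y^3*z - 2*x^2*y*z^3 - 3*x^3*y^2 - x^3*z^2 + x^2*y*z + y*z^3 + x^3 + 3*x*y^2 + 2*x*z^2 - 2*y*z - 3*x
tr(a^2 b^-2 a b^-2 a^-1 b^-1 a b) = tr(b^-1 a b a^2 b^-2 a b^-2) * tr(a) - tr(b^-1 a b a^2 b^-2 a b^-2 a) = x^3*y^4*z^2 - x^4*y^3*z - x^2*y^5*z - 2*x^2*y^3*z^3 + x^3*y^4 + x*y^4*z^2 + x*y^2*z^4 + x^4*y*z + 2*x^2*y^3*z + x^2*y*z^3 - x^3*y^2 - x*y^2*z^2 - 2*x^2*y*z - y*z^3 - 2*x*y^2 - x*z^2 + 2*y*z + x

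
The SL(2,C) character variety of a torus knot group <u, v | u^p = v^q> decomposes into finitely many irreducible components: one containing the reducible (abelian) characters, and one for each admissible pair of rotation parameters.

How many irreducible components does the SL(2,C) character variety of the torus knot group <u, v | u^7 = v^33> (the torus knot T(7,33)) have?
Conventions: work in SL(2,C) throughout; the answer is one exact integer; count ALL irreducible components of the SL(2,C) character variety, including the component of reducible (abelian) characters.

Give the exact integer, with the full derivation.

97

For T(7,33): irreducibility forces the central element u^7 = v^33 to one of +I, -I.
So on each irreducible component the traces are pinned: tr(u) = 2*cos(pi*alpha/7) with 1 <= alpha <= 6, tr(v) = 2*cos(pi*beta/33) with 1 <= beta <= 32.
The two central values (-1)^alpha I and (-1)^beta I must be the same matrix, so alpha and beta share a parity.
count pairs: odd alpha (3 choices) x odd beta (16), plus even alpha (3) x even beta (16): 3*16 + 3*16 = 96.
Total: 96 irreducible-character components + 1 reducible (abelian) component = 97.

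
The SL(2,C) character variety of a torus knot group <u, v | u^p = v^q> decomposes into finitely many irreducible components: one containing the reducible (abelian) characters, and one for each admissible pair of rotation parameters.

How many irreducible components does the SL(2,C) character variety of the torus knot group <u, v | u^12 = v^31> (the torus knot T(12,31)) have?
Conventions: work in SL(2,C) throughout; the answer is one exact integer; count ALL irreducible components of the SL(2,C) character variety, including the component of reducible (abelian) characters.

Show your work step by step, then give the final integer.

In the torus knot group T(12,31), u^12 = v^31 is central, so an irreducible representation sends it to +I or -I (Schur).
On an irreducible component, tr(u) is locked at 2*cos(pi*alpha/12) for some alpha in 1..11, and tr(v) at 2*cos(pi*beta/31) for some beta in 1..30.
u^12 = (-1)^alpha I and v^31 = (-1)^beta I must agree, so alpha and beta have equal parity.
count pairs: odd alpha (6 choices) x odd beta (15), plus even alpha (5) x even beta (15): 6*15 + 5*15 = 165.
That is 165 components of irreducible characters, and with the reducible (abelian) component the total is 166.

166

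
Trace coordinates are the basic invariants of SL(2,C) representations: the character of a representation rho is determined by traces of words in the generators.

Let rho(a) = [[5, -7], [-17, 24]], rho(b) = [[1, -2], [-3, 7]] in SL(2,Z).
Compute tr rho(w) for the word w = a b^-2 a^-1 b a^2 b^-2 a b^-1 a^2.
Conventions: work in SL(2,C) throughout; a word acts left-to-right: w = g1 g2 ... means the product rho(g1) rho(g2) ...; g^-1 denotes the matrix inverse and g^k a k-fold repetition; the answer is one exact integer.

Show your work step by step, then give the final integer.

rho(a) = [[5, -7], [-17, 24]]
... * rho(b^-1) = [[7, 2], [3, 1]]  ->  [[14, 3], [-47, -10]]
... * rho(b^-1) = [[7, 2], [3, 1]]  ->  [[107, 31], [-359, -104]]
... * rho(a^-1) = [[24, 7], [17, 5]]  ->  [[3095, 904], [-10384, -3033]]
... * rho(b) = [[1, -2], [-3, 7]]  ->  [[383, 138], [-1285, -463]]
... * rho(a) = [[5, -7], [-17, 24]]  ->  [[-431, 631], [1446, -2117]]
... * rho(a) = [[5, -7], [-17, 24]]  ->  [[-12882, 18161], [43219, -60930]]
... * rho(b^-1) = [[7, 2], [3, 1]]  ->  [[-35691, -7603], [119743, 25508]]
... * rho(b^-1) = [[7, 2], [3, 1]]  ->  [[-272646, -78985], [914725, 264994]]
... * rho(a) = [[5, -7], [-17, 24]]  ->  [[-20485, 12882], [68727, -43219]]
... * rho(b^-1) = [[7, 2], [3, 1]]  ->  [[-104749, -28088], [351432, 94235]]
... * rho(a) = [[5, -7], [-17, 24]]  ->  [[-46249, 59131], [155165, -198384]]
... * rho(a) = [[5, -7], [-17, 24]]  ->  [[-1236472, 1742887], [4148353, -5847371]]
tr = -1236472 + -5847371 = -7083843

-7083843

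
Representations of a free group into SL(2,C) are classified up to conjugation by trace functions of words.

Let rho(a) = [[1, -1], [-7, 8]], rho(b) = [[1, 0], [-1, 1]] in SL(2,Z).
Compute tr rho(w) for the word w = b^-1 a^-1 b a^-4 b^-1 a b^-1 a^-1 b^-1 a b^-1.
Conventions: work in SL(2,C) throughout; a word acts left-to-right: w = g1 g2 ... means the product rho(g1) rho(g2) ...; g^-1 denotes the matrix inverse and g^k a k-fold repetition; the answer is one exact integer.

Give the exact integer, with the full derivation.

-9874

rho(b^-1) = [[1, 0], [1, 1]]
... * rho(a^-1) = [[8, 1], [7, 1]]  ->  [[8, 1], [15, 2]]
... * rho(b) = [[1, 0], [-1, 1]]  ->  [[7, 1], [13, 2]]
... * rho(a^-1) = [[8, 1], [7, 1]]  ->  [[63, 8], [118, 15]]
... * rho(a^-1) = [[8, 1], [7, 1]]  ->  [[560, 71], [1049, 133]]
... * rho(a^-1) = [[8, 1], [7, 1]]  ->  [[4977, 631], [9323, 1182]]
... * rho(a^-1) = [[8, 1], [7, 1]]  ->  [[44233, 5608], [82858, 10505]]
... * rho(b^-1) = [[1, 0], [1, 1]]  ->  [[49841, 5608], [93363, 10505]]
... * rho(a) = [[1, -1], [-7, 8]]  ->  [[10585, -4977], [19828, -9323]]
... * rho(b^-1) = [[1, 0], [1, 1]]  ->  [[5608, -4977], [10505, -9323]]
... * rho(a^-1) = [[8, 1], [7, 1]]  ->  [[10025, 631], [18779, 1182]]
... * rho(b^-1) = [[1, 0], [1, 1]]  ->  [[10656, 631], [19961, 1182]]
... * rho(a) = [[1, -1], [-7, 8]]  ->  [[6239, -5608], [11687, -10505]]
... * rho(b^-1) = [[1, 0], [1, 1]]  ->  [[631, -5608], [1182, -10505]]
tr = 631 + -10505 = -9874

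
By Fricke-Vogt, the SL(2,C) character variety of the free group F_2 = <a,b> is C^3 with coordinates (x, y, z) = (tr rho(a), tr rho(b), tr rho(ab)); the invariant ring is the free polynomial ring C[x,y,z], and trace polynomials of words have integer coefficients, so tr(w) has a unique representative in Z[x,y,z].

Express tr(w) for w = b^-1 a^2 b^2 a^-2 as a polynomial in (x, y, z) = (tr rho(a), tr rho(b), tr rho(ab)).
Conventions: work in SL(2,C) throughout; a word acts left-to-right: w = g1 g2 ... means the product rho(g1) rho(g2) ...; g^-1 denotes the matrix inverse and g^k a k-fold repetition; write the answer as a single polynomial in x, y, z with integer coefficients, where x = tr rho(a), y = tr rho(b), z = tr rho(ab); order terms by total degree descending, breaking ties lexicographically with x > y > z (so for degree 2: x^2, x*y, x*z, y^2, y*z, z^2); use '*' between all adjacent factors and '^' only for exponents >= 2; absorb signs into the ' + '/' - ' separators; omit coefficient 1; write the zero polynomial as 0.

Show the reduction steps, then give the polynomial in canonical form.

use: tr(b^2) = tr(b) * tr(b) - tr(1) = y^2 - 2
use: tr(a^2 b) = tr(a) * tr(b a) - tr(b) = x*z - y
use: tr(a^2) = tr(a) * tr(a) - tr(1) = x^2 - 2
use: tr(b a^2 b) = tr(b) * tr(a^2 b) - tr(a^2) = x*y*z - x^2 - y^2 + 2
tr(b a^2 b^2) = tr(b) * tr(b a^2 b) - tr(b a^2) = x*y^2*z - x^2*y - y^3 - x*z + 3*y
tr(b a b a) = tr(a b) * tr(a b) - tr(1)   [split at repeated a] = z^2 - 2
apply: tr(b a b) = tr(b) * tr(a b) - tr(a) = y*z - x
apply: tr(a b a^2 b) = tr(a) * tr(b a b a) - tr(b a b) = x*z^2 - y*z - x
tr(a b a^2) = tr(a) * tr(b a^2) - tr(b a) = x^2*z - x*y - z
apply: tr(b a^2 b^2 a) = tr(b) * tr(a b a^2 b) - tr(a b a^2) = x*y*z^2 - x^2*z - y^2*z + z
apply: tr(b a^2 b^2 a^-1) = tr(b a^2 b^2) * tr(a) - tr(b a^2 b^2 a) = x^2*y^2*z - x^3*y - x*y^3 - x*y*z^2 + y^2*z + 3*x*y - z
tr(a^2 b^2 a^-2 b) = tr(b a^2 b^2 a^-1) * tr(a) - tr(b a^2 b^2) = x^3*y^2*z - x^4*y - x^2*y^3 - x^2*y*z^2 + 4*x^2*y + y^3 - 3*y
tr(b^-1 a^2 b^2 a^-2) = tr(a^2 b^2 a^-2) * tr(b) - tr(a^2 b^2 a^-2 b) = -x^3*y^2*z + x^4*y + x^2*y^3 + x^2*y*z^2 - 4*x^2*y + y

-x^3*y^2*z + x^4*y + x^2*y^3 + x^2*y*z^2 - 4*x^2*y + y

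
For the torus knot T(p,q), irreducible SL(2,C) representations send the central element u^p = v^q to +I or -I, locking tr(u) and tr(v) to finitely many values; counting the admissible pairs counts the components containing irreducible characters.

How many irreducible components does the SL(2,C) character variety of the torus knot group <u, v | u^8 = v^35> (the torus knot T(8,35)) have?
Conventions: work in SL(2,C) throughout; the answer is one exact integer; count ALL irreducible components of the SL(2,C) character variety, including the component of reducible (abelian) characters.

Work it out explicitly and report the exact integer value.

For T(8,35): irreducibility forces the central element u^8 = v^35 to one of +I, -I.
On an irreducible component, tr(u) is locked at 2*cos(pi*alpha/8) for some alpha in 1..7, and tr(v) at 2*cos(pi*beta/35) for some beta in 1..34.
The two central values (-1)^alpha I and (-1)^beta I must be the same matrix, so alpha and beta share a parity.
Enumerate parity-matched pairs: 4*17 odd-odd plus 3*17 even-even gives 119.
Total: 119 irreducible-character components + 1 reducible (abelian) component = 120.

120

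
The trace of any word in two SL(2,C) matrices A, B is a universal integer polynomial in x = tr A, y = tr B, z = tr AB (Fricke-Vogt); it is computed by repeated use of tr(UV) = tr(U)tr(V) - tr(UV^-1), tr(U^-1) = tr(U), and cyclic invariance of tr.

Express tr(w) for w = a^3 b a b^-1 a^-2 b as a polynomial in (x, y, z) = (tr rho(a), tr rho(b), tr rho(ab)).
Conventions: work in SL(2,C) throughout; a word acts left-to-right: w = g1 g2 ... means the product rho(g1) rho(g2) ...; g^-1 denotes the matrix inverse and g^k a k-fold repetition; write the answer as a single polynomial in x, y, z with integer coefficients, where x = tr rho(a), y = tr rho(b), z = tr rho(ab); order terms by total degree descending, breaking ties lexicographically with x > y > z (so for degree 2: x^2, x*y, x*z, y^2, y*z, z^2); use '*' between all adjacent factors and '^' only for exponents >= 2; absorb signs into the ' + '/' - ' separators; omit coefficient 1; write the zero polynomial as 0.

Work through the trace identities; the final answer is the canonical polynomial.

reduce: trace(a^2 b) = trace(a) * trace(b a) - trace(b) = x*z - y
trace(a^2) = trace(a) * trace(a) - trace(1) = x^2 - 2
reduce: trace(b^2 a^2) = trace(b) * trace(a^2 b) - trace(a^2) = x*y*z - x^2 - y^2 + 2
so trace(b^2 a) = trace(b) * trace(a b) - trace(a) = y*z - x
reduce: trace(b a^3 b) = trace(a) * trace(b^2 a^2) - trace(b^2 a) = x^2*y*z - x^3 - x*y^2 - y*z + 3*x
trace(b a b a) = trace(b a) * trace(b a) - trace(1)   [split at repeated b] = z^2 - 2
trace(a b a b a) = trace(a) * trace(b a b a) - trace(b a b) = x*z^2 - y*z - x
so trace(a^3 b a b) = trace(a) * trace(a b a b a) - trace(a b a b) = x^2*z^2 - x*y*z - x^2 - z^2 + 2
reduce: trace(a^2 b a) = trace(a) * trace(b a^2) - trace(b a) = x^2*z - x*y - z
trace(a^3 b a) = trace(a) * trace(a^2 b a) - trace(a^2 b) = x^3*z - x^2*y - 2*x*z + y
trace(b a^3 b a b) = trace(b) * trace(a^3 b a b) - trace(a^3 b a) = x^2*y*z^2 - x^3*z - x*y^2*z - y*z^2 + 2*x*z + y
trace(b a b a b a) = trace(b a) * trace(b a b a) - trace(b^-1 a^-1)   [split at repeated b] = z^3 - 3*z
trace(b a b a b) = trace(b) * trace(a b a b) - trace(a b a) = y*z^2 - x*z - y
trace(b a b a b a^2) = trace(a) * trace(b a b a b a) - trace(b a b a b) = x*z^3 - y*z^2 - 2*x*z + y
so trace(b a^3 b a b a) = trace(a) * trace(b a b a b a^2) - trace(b a b a b a) = x^2*z^3 - x*y*z^2 - 2*x^2*z - z^3 + x*y + 3*z
trace(a^-1 b a^3 b a b) = trace(b a^3 b a b) * trace(a) - trace(b a^3 b a b a) = x^3*y*z^2 - x^4*z - x^2*y^2*z - x^2*z^3 + 4*x^2*z + z^3 - 3*z
trace(a^-1 b a^3 b a b^-1) = trace(a^-1 b a^3 b a) * trace(b) - trace(a^-1 b a^3 b a b) = -x^3*y*z^2 + x^4*z + 2*x^2*y^2*z + x^2*z^3 - x^3*y - x*y^3 - 4*x^2*z - y^2*z - z^3 + 3*x*y + 3*z
trace(a^3 b a b^-1 a^-2 b) = trace(a^-1 b a^3 b a b^-1) * trace(a) - trace(a^-1 b a^3 b a b^-1 a) = -x^4*y*z^2 + x^5*z + 2*x^3*y^2*z + x^3*z^3 - x^4*y - x^2*y^3 - 5*x^3*z - x*y^2*z - x*z^3 + 4*x^2*y + 5*x*z - y

-x^4*y*z^2 + x^5*z + 2*x^3*y^2*z + x^3*z^3 - x^4*y - x^2*y^3 - 5*x^3*z - x*y^2*z - x*z^3 + 4*x^2*y + 5*x*z - y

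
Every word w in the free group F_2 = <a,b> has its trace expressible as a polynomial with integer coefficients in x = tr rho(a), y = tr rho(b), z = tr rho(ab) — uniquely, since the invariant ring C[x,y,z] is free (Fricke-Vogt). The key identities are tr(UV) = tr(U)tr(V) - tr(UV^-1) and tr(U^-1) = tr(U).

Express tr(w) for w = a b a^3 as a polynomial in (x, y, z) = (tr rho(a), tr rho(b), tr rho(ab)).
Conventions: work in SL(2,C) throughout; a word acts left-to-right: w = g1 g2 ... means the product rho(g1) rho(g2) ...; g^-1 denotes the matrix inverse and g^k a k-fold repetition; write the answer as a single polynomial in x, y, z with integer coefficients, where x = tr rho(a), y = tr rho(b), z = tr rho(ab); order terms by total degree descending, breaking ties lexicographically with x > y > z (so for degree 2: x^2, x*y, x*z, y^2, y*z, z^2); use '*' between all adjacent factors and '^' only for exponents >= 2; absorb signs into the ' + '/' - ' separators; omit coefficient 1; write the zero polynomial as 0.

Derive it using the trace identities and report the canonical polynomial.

x^3*z - x^2*y - 2*x*z + y

use: trace(b a^2) = trace(a)*trace(b a) - trace(b)   [square of a] = x*z - y
apply: trace(a b a^2) = trace(a)*trace(b a^2) - trace(b a)   [square of a] = x^2*z - x*y - z
trace(a b a^3) = trace(a)*trace(a b a^2) - trace(a b a)   [square of a] = x^3*z - x^2*y - 2*x*z + y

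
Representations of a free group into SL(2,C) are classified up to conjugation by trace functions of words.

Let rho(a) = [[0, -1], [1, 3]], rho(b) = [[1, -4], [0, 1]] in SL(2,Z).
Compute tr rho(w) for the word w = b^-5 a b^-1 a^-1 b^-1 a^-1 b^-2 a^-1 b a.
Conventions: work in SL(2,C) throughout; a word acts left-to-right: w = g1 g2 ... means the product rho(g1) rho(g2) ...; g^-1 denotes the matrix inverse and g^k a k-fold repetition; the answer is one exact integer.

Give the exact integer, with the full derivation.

rho(b^-1) = [[1, 4], [0, 1]]
... * rho(b^-1) = [[1, 4], [0, 1]]  ->  [[1, 8], [0, 1]]
... * rho(b^-1) = [[1, 4], [0, 1]]  ->  [[1, 12], [0, 1]]
... * rho(b^-1) = [[1, 4], [0, 1]]  ->  [[1, 16], [0, 1]]
... * rho(b^-1) = [[1, 4], [0, 1]]  ->  [[1, 20], [0, 1]]
... * rho(a) = [[0, -1], [1, 3]]  ->  [[20, 59], [1, 3]]
... * rho(b^-1) = [[1, 4], [0, 1]]  ->  [[20, 139], [1, 7]]
... * rho(a^-1) = [[3, 1], [-1, 0]]  ->  [[-79, 20], [-4, 1]]
... * rho(b^-1) = [[1, 4], [0, 1]]  ->  [[-79, -296], [-4, -15]]
... * rho(a^-1) = [[3, 1], [-1, 0]]  ->  [[59, -79], [3, -4]]
... * rho(b^-1) = [[1, 4], [0, 1]]  ->  [[59, 157], [3, 8]]
... * rho(b^-1) = [[1, 4], [0, 1]]  ->  [[59, 393], [3, 20]]
... * rho(a^-1) = [[3, 1], [-1, 0]]  ->  [[-216, 59], [-11, 3]]
... * rho(b) = [[1, -4], [0, 1]]  ->  [[-216, 923], [-11, 47]]
... * rho(a) = [[0, -1], [1, 3]]  ->  [[923, 2985], [47, 152]]
tr = 923 + 152 = 1075

1075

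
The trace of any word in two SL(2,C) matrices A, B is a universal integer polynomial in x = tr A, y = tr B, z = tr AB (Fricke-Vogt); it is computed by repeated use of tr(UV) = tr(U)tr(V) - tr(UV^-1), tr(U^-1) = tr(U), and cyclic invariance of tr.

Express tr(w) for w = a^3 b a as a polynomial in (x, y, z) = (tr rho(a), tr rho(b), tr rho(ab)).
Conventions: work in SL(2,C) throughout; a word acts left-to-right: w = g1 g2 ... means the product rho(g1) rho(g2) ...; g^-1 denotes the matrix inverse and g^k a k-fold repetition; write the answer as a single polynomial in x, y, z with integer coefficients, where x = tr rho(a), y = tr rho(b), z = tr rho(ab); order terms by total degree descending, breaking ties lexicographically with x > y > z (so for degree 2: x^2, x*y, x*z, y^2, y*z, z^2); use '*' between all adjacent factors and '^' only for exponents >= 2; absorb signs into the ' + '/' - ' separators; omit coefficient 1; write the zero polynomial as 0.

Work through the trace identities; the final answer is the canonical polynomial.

x^3*z - x^2*y - 2*x*z + y

so trace(b a^2) = trace(a) * trace(b a) - trace(b) = x*z - y
trace(a^2 b a) = trace(a) * trace(b a^2) - trace(b a) = x^2*z - x*y - z
so trace(a^3 b a) = trace(a) * trace(a^2 b a) - trace(a^2 b) = x^3*z - x^2*y - 2*x*z + y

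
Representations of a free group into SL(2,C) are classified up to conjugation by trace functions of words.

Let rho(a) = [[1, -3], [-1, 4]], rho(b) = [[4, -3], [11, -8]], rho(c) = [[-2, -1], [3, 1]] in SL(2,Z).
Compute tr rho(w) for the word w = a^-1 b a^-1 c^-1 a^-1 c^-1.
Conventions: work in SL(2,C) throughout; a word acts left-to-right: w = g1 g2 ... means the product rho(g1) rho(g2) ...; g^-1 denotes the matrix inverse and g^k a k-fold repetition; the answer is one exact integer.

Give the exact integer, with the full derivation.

1114

rho(a^-1) = [[4, 3], [1, 1]]
... * rho(b) = [[4, -3], [11, -8]]  ->  [[49, -36], [15, -11]]
... * rho(a^-1) = [[4, 3], [1, 1]]  ->  [[160, 111], [49, 34]]
... * rho(c^-1) = [[1, 1], [-3, -2]]  ->  [[-173, -62], [-53, -19]]
... * rho(a^-1) = [[4, 3], [1, 1]]  ->  [[-754, -581], [-231, -178]]
... * rho(c^-1) = [[1, 1], [-3, -2]]  ->  [[989, 408], [303, 125]]
tr = 989 + 125 = 1114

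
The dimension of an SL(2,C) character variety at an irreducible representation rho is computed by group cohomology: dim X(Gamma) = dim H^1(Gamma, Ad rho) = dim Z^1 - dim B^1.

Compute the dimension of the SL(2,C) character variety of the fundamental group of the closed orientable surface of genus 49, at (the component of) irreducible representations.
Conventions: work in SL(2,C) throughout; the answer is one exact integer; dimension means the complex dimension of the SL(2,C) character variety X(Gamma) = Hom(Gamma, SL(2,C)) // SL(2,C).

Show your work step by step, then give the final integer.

288

pi_1 of the closed genus-49 surface has 98 generators bound by the single product-of-commutators relator.
Before the relator condition, cocycle space has dim 3*98 = 294.
H^2 = coker(d_2) is dual to H^0 = 0 at irreducible rho (Poincare duality), so d_2 is onto: dim Z^1 = 291.
Coboundaries contribute dim B^1 = 3 (injective at irreducible rho).
dim H^1 = 291 - 3 = 288 = dim X.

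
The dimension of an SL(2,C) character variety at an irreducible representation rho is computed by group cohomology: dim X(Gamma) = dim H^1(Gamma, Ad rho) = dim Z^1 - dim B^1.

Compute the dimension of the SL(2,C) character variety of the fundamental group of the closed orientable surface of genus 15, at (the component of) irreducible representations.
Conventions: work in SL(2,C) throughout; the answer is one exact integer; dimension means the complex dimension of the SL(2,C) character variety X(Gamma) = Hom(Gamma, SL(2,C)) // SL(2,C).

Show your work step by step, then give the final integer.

84

Gamma = pi_1(Sigma_15) = < a_1, b_1, ..., a_15, b_15 | prod [a_i, b_i] > has 2g = 30 generators and 1 relator.
Unconstrained cocycle data is one sl_2 vector per generator (90 dimensions), cut by the relator condition d_2(z) = 0.
H^2 = coker(d_2) is dual to H^0 = 0 at irreducible rho (Poincare duality), so d_2 is onto: dim Z^1 = 87.
As always at irreducible rho, dim B^1 = 3.
dim X = dim H^1 = 87 - 3 = 84.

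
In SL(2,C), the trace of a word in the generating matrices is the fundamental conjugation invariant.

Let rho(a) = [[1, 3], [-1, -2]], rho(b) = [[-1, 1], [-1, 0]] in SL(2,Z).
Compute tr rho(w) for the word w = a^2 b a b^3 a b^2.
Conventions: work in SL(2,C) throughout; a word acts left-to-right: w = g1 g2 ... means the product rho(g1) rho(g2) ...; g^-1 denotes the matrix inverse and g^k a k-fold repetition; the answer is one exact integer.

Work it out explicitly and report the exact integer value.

rho(a) = [[1, 3], [-1, -2]]
... * rho(a) = [[1, 3], [-1, -2]]  ->  [[-2, -3], [1, 1]]
... * rho(b) = [[-1, 1], [-1, 0]]  ->  [[5, -2], [-2, 1]]
... * rho(a) = [[1, 3], [-1, -2]]  ->  [[7, 19], [-3, -8]]
... * rho(b) = [[-1, 1], [-1, 0]]  ->  [[-26, 7], [11, -3]]
... * rho(b) = [[-1, 1], [-1, 0]]  ->  [[19, -26], [-8, 11]]
... * rho(b) = [[-1, 1], [-1, 0]]  ->  [[7, 19], [-3, -8]]
... * rho(a) = [[1, 3], [-1, -2]]  ->  [[-12, -17], [5, 7]]
... * rho(b) = [[-1, 1], [-1, 0]]  ->  [[29, -12], [-12, 5]]
... * rho(b) = [[-1, 1], [-1, 0]]  ->  [[-17, 29], [7, -12]]
tr = -17 + -12 = -29

-29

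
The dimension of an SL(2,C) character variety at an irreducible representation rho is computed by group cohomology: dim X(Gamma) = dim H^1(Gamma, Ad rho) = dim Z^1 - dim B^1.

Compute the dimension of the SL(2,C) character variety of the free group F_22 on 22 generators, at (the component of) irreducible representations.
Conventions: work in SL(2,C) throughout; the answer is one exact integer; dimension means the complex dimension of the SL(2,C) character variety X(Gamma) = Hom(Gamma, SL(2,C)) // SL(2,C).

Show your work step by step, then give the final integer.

63

Gamma = F_22 has 22 generators and no relators.
Z^1(Gamma, Ad rho) = (sl_2)^22: a cocycle is a free choice of one sl_2 vector per generator, so dim Z^1 = 3*22 = 66.
dim B^1 = 3: the coboundary map is injective because an irreducible image has centralizer 0 in sl_2.
dim X = dim H^1 = dim Z^1 - dim B^1 = 66 - 3 = 63.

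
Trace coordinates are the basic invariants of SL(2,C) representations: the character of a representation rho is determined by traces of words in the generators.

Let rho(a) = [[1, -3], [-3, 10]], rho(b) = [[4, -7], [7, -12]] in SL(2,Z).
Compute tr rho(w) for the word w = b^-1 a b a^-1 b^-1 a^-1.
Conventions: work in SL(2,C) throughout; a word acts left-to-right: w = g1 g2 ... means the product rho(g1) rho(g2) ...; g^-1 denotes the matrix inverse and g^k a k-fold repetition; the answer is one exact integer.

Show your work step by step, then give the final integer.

-397880

rho(b^-1) = [[-12, 7], [-7, 4]]
... * rho(a) = [[1, -3], [-3, 10]]  ->  [[-33, 106], [-19, 61]]
... * rho(b) = [[4, -7], [7, -12]]  ->  [[610, -1041], [351, -599]]
... * rho(a^-1) = [[10, 3], [3, 1]]  ->  [[2977, 789], [1713, 454]]
... * rho(b^-1) = [[-12, 7], [-7, 4]]  ->  [[-41247, 23995], [-23734, 13807]]
... * rho(a^-1) = [[10, 3], [3, 1]]  ->  [[-340485, -99746], [-195919, -57395]]
tr = -340485 + -57395 = -397880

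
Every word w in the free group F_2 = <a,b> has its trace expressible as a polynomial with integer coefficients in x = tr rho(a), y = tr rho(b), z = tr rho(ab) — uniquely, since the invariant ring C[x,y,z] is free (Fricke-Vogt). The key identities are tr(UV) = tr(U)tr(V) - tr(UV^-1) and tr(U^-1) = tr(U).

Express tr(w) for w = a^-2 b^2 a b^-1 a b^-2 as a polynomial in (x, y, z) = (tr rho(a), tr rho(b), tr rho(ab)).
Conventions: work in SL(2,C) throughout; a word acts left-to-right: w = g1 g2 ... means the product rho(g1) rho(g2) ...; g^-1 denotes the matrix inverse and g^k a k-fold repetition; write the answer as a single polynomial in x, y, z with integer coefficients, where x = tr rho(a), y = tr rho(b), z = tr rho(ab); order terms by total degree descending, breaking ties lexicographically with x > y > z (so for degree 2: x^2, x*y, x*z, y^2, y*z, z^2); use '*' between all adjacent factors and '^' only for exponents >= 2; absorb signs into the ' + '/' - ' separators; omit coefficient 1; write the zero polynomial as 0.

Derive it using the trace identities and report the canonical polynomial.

tr(b^2 a) = tr(b) * tr(a b) - tr(a)   [square of b] = y*z - x
apply: tr(b^2) = tr(b) * tr(b) - tr(1)   [square of b] = y^2 - 2
tr(b a^2 b) = tr(a) * tr(b^2 a) - tr(b^2)   [square of a] = x*y*z - x^2 - y^2 + 2
apply: tr(b a^2) = tr(a) * tr(b a) - tr(b)   [square of a] = x*z - y
tr(a b^3 a) = tr(b) * tr(b a^2 b) - tr(b a^2)   [square of b] = x*y^2*z - x^2*y - y^3 - x*z + 3*y
apply: tr(a b a b) = tr(b a) * tr(b a) - tr(1)   [split at a repeated b] = z^2 - 2
use: tr(b a b a b) = tr(b) * tr(a b a b) - tr(a b a)   [square of b] = y*z^2 - x*z - y
tr(a b^3 a b) = tr(b) * tr(b a b a b) - tr(b a b a)   [square of b] = y^2*z^2 - x*y*z - y^2 - z^2 + 2
tr(b^2 a b^-1 a b) = tr(a b^3 a) * tr(b) - tr(a b^3 a b)   [inverse elimination on b] = x*y^3*z - x^2*y^2 - y^4 - y^2*z^2 + 4*y^2 + z^2 - 2
apply: tr(a^2 b a b) = tr(a) * tr(b a b a) - tr(b a b)   [square of a] = x*z^2 - y*z - x
tr(a^2 b a) = tr(a) * tr(b a^2) - tr(b a)   [square of a] = x^2*z - x*y - z
apply: tr(a b a b^2 a) = tr(b) * tr(a^2 b a b) - tr(a^2 b a)   [square of b] = x*y*z^2 - x^2*z - y^2*z + z
tr(a b a b a b) = tr(b a b a) * tr(b a) - tr(a b)   [split at a repeated b] = z^3 - 3*z
tr(a b a b^2 a b) = tr(b) * tr(a b a b a b) - tr(a b a b a)   [square of b] = y*z^3 - x*z^2 - 2*y*z + x
use: tr(b^2 a b^-1 a b a) = tr(a b a b^2 a) * tr(b) - tr(a b a b^2 a b)   [inverse elimination on b] = x*y^2*z^2 - x^2*y*z - y^3*z - y*z^3 + x*z^2 + 3*y*z - x
use: tr(a^-1 b^2 a b^-1 a b) = tr(b^2 a b^-1 a b) * tr(a) - tr(b^2 a b^-1 a b a)   [inverse elimination on a] = x^2*y^3*z - x^3*y^2 - x*y^4 - 2*x*y^2*z^2 + x^2*y*z + y^3*z + y*z^3 + 4*x*y^2 - 3*y*z - x
use: tr(a^-1 b^2 a b^-1 a b^-1) = tr(a^-1 b^2 a b^-1 a) * tr(b) - tr(a^-1 b^2 a b^-1 a b)   [inverse elimination on b] = -x^2*y^3*z + x^3*y^2 + x*y^4 + 2*x*y^2*z^2 - x^2*y*z - y^3*z - y*z^3 - 4*x*y^2 + 4*y*z + x
apply: tr(b a b^-1 a) = tr(a b a) * tr(b) - tr(a b a b)   [inverse elimination on b] = x*y*z - y^2 - z^2 + 2
tr(a^-2 b^2 a b^-1 a b^-1) = tr(a^-1 b^2 a b^-1 a b^-1) * tr(a) - tr(a^-1 b^2 a b^-1 a b^-1 a)   [inverse elimination on a] = -x^3*y^3*z + x^4*y^2 + x^2*y^4 + 2*x^2*y^2*z^2 - x^3*y*z - x*y^3*z - x*y*z^3 - 4*x^2*y^2 + 3*x*y*z + x^2 + y^2 + z^2 - 2
use: tr(b^2 a b^-1 a) = tr(a b^2 a) * tr(b) - tr(a b^2 a b)   [inverse elimination on b] = x*y^2*z - x^2*y - y^3 - y*z^2 + x*z + 3*y
use: tr(a^-1 b^2 a b^-1) = tr(b^2 a b^-1) * tr(a) - tr(b^2 a b^-1 a)   [inverse elimination on a] = -x*y^2*z + x^2*y + y^3 + y*z^2 - 3*y
tr(a^-2 b^2 a b^-1 a b^-2) = tr(a^-2 b^2 a b^-1 a b^-1) * tr(b) - tr(a^-2 b^2 a b^-1 a)   [inverse elimination on b] = -x^3*y^4*z + x^4*y^3 + x^2*y^5 + 2*x^2*y^3*z^2 - x^3*y^2*z - x*y^4*z - x*y^2*z^3 - 4*x^2*y^3 + 4*x*y^2*z + y

-x^3*y^4*z + x^4*y^3 + x^2*y^5 + 2*x^2*y^3*z^2 - x^3*y^2*z - x*y^4*z - x*y^2*z^3 - 4*x^2*y^3 + 4*x*y^2*z + y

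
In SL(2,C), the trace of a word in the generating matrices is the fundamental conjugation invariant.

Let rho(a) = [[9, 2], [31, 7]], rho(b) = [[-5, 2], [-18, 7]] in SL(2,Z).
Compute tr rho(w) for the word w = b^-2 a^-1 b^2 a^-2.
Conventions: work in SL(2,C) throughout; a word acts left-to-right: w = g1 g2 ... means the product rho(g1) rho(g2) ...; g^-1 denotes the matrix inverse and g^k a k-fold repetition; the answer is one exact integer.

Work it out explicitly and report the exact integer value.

rho(b^-1) = [[7, -2], [18, -5]]
... * rho(b^-1) = [[7, -2], [18, -5]]  ->  [[13, -4], [36, -11]]
... * rho(a^-1) = [[7, -2], [-31, 9]]  ->  [[215, -62], [593, -171]]
... * rho(b) = [[-5, 2], [-18, 7]]  ->  [[41, -4], [113, -11]]
... * rho(b) = [[-5, 2], [-18, 7]]  ->  [[-133, 54], [-367, 149]]
... * rho(a^-1) = [[7, -2], [-31, 9]]  ->  [[-2605, 752], [-7188, 2075]]
... * rho(a^-1) = [[7, -2], [-31, 9]]  ->  [[-41547, 11978], [-114641, 33051]]
tr = -41547 + 33051 = -8496

-8496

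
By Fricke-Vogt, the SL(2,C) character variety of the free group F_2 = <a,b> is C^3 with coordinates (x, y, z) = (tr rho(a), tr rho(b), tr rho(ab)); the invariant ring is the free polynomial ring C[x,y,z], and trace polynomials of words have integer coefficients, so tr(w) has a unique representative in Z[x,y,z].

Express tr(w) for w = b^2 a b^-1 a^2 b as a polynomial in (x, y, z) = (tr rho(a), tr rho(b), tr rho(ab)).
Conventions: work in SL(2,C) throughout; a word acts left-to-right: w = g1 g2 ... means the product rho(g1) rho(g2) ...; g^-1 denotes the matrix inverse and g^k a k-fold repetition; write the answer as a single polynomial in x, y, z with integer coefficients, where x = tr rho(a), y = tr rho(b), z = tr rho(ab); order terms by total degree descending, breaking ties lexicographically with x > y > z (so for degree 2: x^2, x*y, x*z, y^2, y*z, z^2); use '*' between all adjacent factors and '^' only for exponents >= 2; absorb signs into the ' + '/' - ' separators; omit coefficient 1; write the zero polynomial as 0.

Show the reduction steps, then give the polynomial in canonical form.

x^2*y^3*z - x^3*y^2 - x*y^4 - x*y^2*z^2 + 4*x*y^2 + x*z^2 - y*z - x

tr(b a^2) = tr(a)*tr(b a) - tr(b) = x*z - y
tr(a^3 b) = tr(a)*tr(b a^2) - tr(b a) = x^2*z - x*y - z
tr(a^2) = tr(a)*tr(a) - tr(1) = x^2 - 2
so tr(a^3) = tr(a)*tr(a^2) - tr(a) = x^3 - 3*x
so tr(a^3 b^2) = tr(b)*tr(a^3 b) - tr(a^3) = x^2*y*z - x^3 - x*y^2 - y*z + 3*x
tr(a^2 b^3 a) = tr(b)*tr(a^3 b^2) - tr(a^3 b) = x^2*y^2*z - x^3*y - x*y^3 - x^2*z - y^2*z + 4*x*y + z
reduce: tr(a b a b) = tr(a b)*tr(a b) - tr(1)   [split at repeated a] = z^2 - 2
tr(a b a b^2) = tr(b)*tr(a b a b) - tr(a b a) = y*z^2 - x*z - y
tr(b^3 a b a) = tr(b)*tr(a b a b^2) - tr(a b a b) = y^2*z^2 - x*y*z - y^2 - z^2 + 2
reduce: tr(b a b) = tr(b)*tr(a b) - tr(a) = y*z - x
so tr(b a b^2) = tr(b)*tr(b a b) - tr(b a) = y^2*z - x*y - z
reduce: tr(b^3 a b) = tr(b)*tr(b a b^2) - tr(b a b) = y^3*z - x*y^2 - 2*y*z + x
so tr(a^2 b^3 a b) = tr(a)*tr(b^3 a b a) - tr(b^3 a b) = x*y^2*z^2 - x^2*y*z - y^3*z - x*z^2 + 2*y*z + x
tr(b^2 a b^-1 a^2 b) = tr(a^2 b^3 a)*tr(b) - tr(a^2 b^3 a b) = x^2*y^3*z - x^3*y^2 - x*y^4 - x*y^2*z^2 + 4*x*y^2 + x*z^2 - y*z - x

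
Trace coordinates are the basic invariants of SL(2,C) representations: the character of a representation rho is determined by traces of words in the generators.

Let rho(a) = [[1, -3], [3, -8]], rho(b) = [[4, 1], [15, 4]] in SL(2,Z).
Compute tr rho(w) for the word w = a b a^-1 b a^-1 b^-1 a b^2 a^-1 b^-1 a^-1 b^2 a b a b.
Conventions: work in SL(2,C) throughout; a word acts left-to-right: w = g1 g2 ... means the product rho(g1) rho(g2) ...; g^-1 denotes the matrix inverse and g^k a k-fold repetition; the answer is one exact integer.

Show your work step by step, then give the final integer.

364371175356554

rho(a) = [[1, -3], [3, -8]]
... * rho(b) = [[4, 1], [15, 4]]  ->  [[-41, -11], [-108, -29]]
... * rho(a^-1) = [[-8, 3], [-3, 1]]  ->  [[361, -134], [951, -353]]
... * rho(b) = [[4, 1], [15, 4]]  ->  [[-566, -175], [-1491, -461]]
... * rho(a^-1) = [[-8, 3], [-3, 1]]  ->  [[5053, -1873], [13311, -4934]]
... * rho(b^-1) = [[4, -1], [-15, 4]]  ->  [[48307, -12545], [127254, -33047]]
... * rho(a) = [[1, -3], [3, -8]]  ->  [[10672, -44561], [28113, -117386]]
... * rho(b) = [[4, 1], [15, 4]]  ->  [[-625727, -167572], [-1648338, -441431]]
... * rho(b) = [[4, 1], [15, 4]]  ->  [[-5016488, -1296015], [-13214817, -3414062]]
... * rho(a^-1) = [[-8, 3], [-3, 1]]  ->  [[44019949, -16345479], [115960722, -43058513]]
... * rho(b^-1) = [[4, -1], [-15, 4]]  ->  [[421261981, -109401865], [1109720583, -288194774]]
... * rho(a^-1) = [[-8, 3], [-3, 1]]  ->  [[-3041890253, 1154384078], [-8013180342, 3040966975]]
... * rho(b) = [[4, 1], [15, 4]]  ->  [[5148200158, 1575646059], [13561783257, 4150687558]]
... * rho(b) = [[4, 1], [15, 4]]  ->  [[44227491517, 11450784394], [116507446398, 30164533489]]
... * rho(a) = [[1, -3], [3, -8]]  ->  [[78579844699, -224288749703], [207001046865, -590838607106]]
... * rho(b) = [[4, 1], [15, 4]]  ->  [[-3050011866749, -818575154113], [-8034574919130, -2156353381559]]
... * rho(a) = [[1, -3], [3, -8]]  ->  [[-5505737329088, 15698636833151], [-14503635063807, 41354551809862]]
... * rho(b) = [[4, 1], [15, 4]]  ->  [[213456603180913, 57288810003516], [562303736892702, 150914572175641]]
tr = 213456603180913 + 150914572175641 = 364371175356554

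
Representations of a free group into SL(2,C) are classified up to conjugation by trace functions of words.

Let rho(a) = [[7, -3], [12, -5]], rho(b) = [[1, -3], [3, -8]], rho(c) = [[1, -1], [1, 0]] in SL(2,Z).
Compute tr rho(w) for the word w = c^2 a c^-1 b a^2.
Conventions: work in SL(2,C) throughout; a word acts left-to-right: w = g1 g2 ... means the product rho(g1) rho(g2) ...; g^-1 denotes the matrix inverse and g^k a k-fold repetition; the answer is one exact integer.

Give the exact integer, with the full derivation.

rho(c) = [[1, -1], [1, 0]]
... * rho(c) = [[1, -1], [1, 0]]  ->  [[0, -1], [1, -1]]
... * rho(a) = [[7, -3], [12, -5]]  ->  [[-12, 5], [-5, 2]]
... * rho(c^-1) = [[0, 1], [-1, 1]]  ->  [[-5, -7], [-2, -3]]
... * rho(b) = [[1, -3], [3, -8]]  ->  [[-26, 71], [-11, 30]]
... * rho(a) = [[7, -3], [12, -5]]  ->  [[670, -277], [283, -117]]
... * rho(a) = [[7, -3], [12, -5]]  ->  [[1366, -625], [577, -264]]
tr = 1366 + -264 = 1102

1102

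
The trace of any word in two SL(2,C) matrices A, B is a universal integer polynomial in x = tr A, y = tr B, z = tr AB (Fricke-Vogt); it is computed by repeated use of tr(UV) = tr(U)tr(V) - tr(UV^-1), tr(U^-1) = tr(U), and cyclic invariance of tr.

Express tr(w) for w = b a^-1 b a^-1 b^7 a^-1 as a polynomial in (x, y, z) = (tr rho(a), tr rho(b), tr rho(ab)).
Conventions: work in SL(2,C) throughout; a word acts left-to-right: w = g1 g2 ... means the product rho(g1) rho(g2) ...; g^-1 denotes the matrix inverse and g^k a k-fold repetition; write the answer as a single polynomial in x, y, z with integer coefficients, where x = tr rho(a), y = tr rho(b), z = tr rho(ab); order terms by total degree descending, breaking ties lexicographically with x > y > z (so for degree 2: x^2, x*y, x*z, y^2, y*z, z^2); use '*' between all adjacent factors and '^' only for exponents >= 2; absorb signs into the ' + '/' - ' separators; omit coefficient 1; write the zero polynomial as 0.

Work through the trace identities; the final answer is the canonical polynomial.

x^3*y^9 - 3*x^2*y^8*z - 6*x^3*y^7 + 3*x*y^7*z^2 + 17*x^2*y^6*z - y^6*z^3 + 10*x^3*y^5 - 2*x*y^7 - 16*x*y^5*z^2 - 26*x^2*y^4*z + 2*y^6*z + 5*y^4*z^3 - 4*x^3*y^3 + 12*x*y^5 + 22*x*y^3*z^2 + 9*x^2*y^2*z - 11*y^4*z - 6*y^2*z^3 - 19*x*y^3 - 6*x*y*z^2 + 15*y^2*z + z^3 + 6*x*y - 3*z

tr(b^2) = tr(b)*tr(b) - tr(1) = y^2 - 2
tr(b^3) = tr(b)*tr(b^2) - tr(b) = y^3 - 3*y
tr(b^4) = tr(b)*tr(b^3) - tr(b^2) = y^4 - 4*y^2 + 2
tr(b^5) = tr(b)*tr(b^4) - tr(b^3) = y^5 - 5*y^3 + 5*y
use: tr(b^6) = tr(b)*tr(b^5) - tr(b^4) = y^6 - 6*y^4 + 9*y^2 - 2
apply: tr(b^7) = tr(b)*tr(b^6) - tr(b^5) = y^7 - 7*y^5 + 14*y^3 - 7*y
apply: tr(b^8) = tr(b)*tr(b^7) - tr(b^6) = y^8 - 8*y^6 + 20*y^4 - 16*y^2 + 2
tr(b^9) = tr(b)*tr(b^8) - tr(b^7) = y^9 - 9*y^7 + 27*y^5 - 30*y^3 + 9*y
tr(a b^2) = tr(b)*tr(a b) - tr(a) = y*z - x
tr(a b^3) = tr(b)*tr(a b^2) - tr(a b) = y^2*z - x*y - z
use: tr(b^3 a b) = tr(b)*tr(a b^3) - tr(a b^2) = y^3*z - x*y^2 - 2*y*z + x
apply: tr(a b^5) = tr(b)*tr(b^3 a b) - tr(b^3 a) = y^4*z - x*y^3 - 3*y^2*z + 2*x*y + z
use: tr(b^5 a b) = tr(b)*tr(a b^5) - tr(a b^4) = y^5*z - x*y^4 - 4*y^3*z + 3*x*y^2 + 3*y*z - x
tr(b^4 a b^3) = tr(b)*tr(b^5 a b) - tr(b^5 a) = y^6*z - x*y^5 - 5*y^4*z + 4*x*y^3 + 6*y^2*z - 3*x*y - z
use: tr(b^4 a b^4) = tr(b)*tr(b^4 a b^3) - tr(b^4 a b^2) = y^7*z - x*y^6 - 6*y^5*z + 5*x*y^4 + 10*y^3*z - 6*x*y^2 - 4*y*z + x
use: tr(b^9 a) = tr(b)*tr(b^4 a b^4) - tr(b^4 a b^3) = y^8*z - x*y^7 - 7*y^6*z + 6*x*y^5 + 15*y^4*z - 10*x*y^3 - 10*y^2*z + 4*x*y + z
tr(b a^-1 b^8) = tr(b^9)*tr(a) - tr(b^9 a) = x*y^9 - y^8*z - 8*x*y^7 + 7*y^6*z + 21*x*y^5 - 15*y^4*z - 20*x*y^3 + 10*y^2*z + 5*x*y - z
use: tr(a b a b) = tr(a b)*tr(a b) - tr(1) = z^2 - 2
use: tr(a b a) = tr(a)*tr(b a) - tr(b) = x*z - y
apply: tr(b a b a b) = tr(b)*tr(a b a b) - tr(a b a) = y*z^2 - x*z - y
use: tr(b a b a b^2) = tr(b)*tr(b a b a b) - tr(b a b a) = y^2*z^2 - x*y*z - y^2 - z^2 + 2
apply: tr(b a b a b^3) = tr(b)*tr(b a b a b^2) - tr(b a b a b) = y^3*z^2 - x*y^2*z - y^3 - 2*y*z^2 + x*z + 3*y
use: tr(b^4 a b a b) = tr(b)*tr(b a b a b^3) - tr(b a b a b^2) = y^4*z^2 - x*y^3*z - y^4 - 3*y^2*z^2 + 2*x*y*z + 4*y^2 + z^2 - 2
tr(b^5 a b a b) = tr(b)*tr(b^4 a b a b) - tr(b^4 a b a) = y^5*z^2 - x*y^4*z - y^5 - 4*y^3*z^2 + 3*x*y^2*z + 5*y^3 + 3*y*z^2 - x*z - 5*y
apply: tr(b^2 a b a b^5) = tr(b)*tr(b^5 a b a b) - tr(b^5 a b a) = y^6*z^2 - x*y^5*z - y^6 - 5*y^4*z^2 + 4*x*y^3*z + 6*y^4 + 6*y^2*z^2 - 3*x*y*z - 9*y^2 - z^2 + 2
tr(b^8 a b a) = tr(b)*tr(b^2 a b a b^5) - tr(b^2 a b a b^4) = y^7*z^2 - x*y^6*z - y^7 - 6*y^5*z^2 + 5*x*y^4*z + 7*y^5 + 10*y^3*z^2 - 6*x*y^2*z - 14*y^3 - 4*y*z^2 + x*z + 7*y
use: tr(b a^-1 b^8 a) = tr(b^8 a b)*tr(a) - tr(b^8 a b a) = x*y^8*z - x^2*y^7 - y^7*z^2 - 6*x*y^6*z + 6*x^2*y^5 + y^7 + 6*y^5*z^2 + 10*x*y^4*z - 10*x^2*y^3 - 7*y^5 - 10*y^3*z^2 - 4*x*y^2*z + 4*x^2*y + 14*y^3 + 4*y*z^2 - 7*y
tr(b a^-1 b a^-1 b^7) = tr(b a^-1 b^8)*tr(a) - tr(b a^-1 b^8 a) = x^2*y^9 - 2*x*y^8*z - 7*x^2*y^7 + y^7*z^2 + 13*x*y^6*z + 15*x^2*y^5 - y^7 - 6*y^5*z^2 - 25*x*y^4*z - 10*x^2*y^3 + 7*y^5 + 10*y^3*z^2 + 14*x*y^2*z + x^2*y - 14*y^3 - 4*y*z^2 - x*z + 7*y
tr(a b^5 a) = tr(a)*tr(b^5 a) - tr(b^5) = x*y^4*z - x^2*y^3 - y^5 - 3*x*y^2*z + 2*x^2*y + 5*y^3 + x*z - 5*y
tr(b^3 a b^2 a b^2) = tr(b)*tr(a b^5 a b) - tr(a b^5 a) = y^5*z^2 - 2*x*y^4*z + x^2*y^3 - 3*y^3*z^2 + 5*x*y^2*z - 2*x^2*y - y^3 + y*z^2 - x*z + 3*y
use: tr(a^2) = tr(a)*tr(a) - tr(1) = x^2 - 2
tr(a b^2 a) = tr(b)*tr(a^2 b) - tr(a^2) = x*y*z - x^2 - y^2 + 2
tr(a b^2 a b^2) = tr(b)*tr(a b^2 a b) - tr(a b^2 a) = y^2*z^2 - 2*x*y*z + x^2 - 2
tr(b^2 a b^2 a b) = tr(b)*tr(a b^2 a b^2) - tr(a b^2 a b) = y^3*z^2 - 2*x*y^2*z + x^2*y - y*z^2 + x*z - y
apply: tr(b^3 a b^2 a b) = tr(b)*tr(b^2 a b^2 a b) - tr(b^2 a b^2 a) = y^4*z^2 - 2*x*y^3*z + x^2*y^2 - 2*y^2*z^2 + 3*x*y*z - x^2 - y^2 + 2
apply: tr(b^5 a b^2 a b) = tr(b)*tr(b^3 a b^2 a b^2) - tr(b^3 a b^2 a b) = y^6*z^2 - 2*x*y^5*z + x^2*y^4 - 4*y^4*z^2 + 7*x*y^3*z - 3*x^2*y^2 - y^4 + 3*y^2*z^2 - 4*x*y*z + x^2 + 4*y^2 - 2
tr(b^7 a b^2 a) = tr(b)*tr(b^5 a b^2 a b) - tr(b^5 a b^2 a) = y^7*z^2 - 2*x*y^6*z + x^2*y^5 - 5*y^5*z^2 + 9*x*y^4*z - 4*x^2*y^3 - y^5 + 6*y^3*z^2 - 9*x*y^2*z + 3*x^2*y + 5*y^3 - y*z^2 + x*z - 5*y
apply: tr(b a^-1 b^7 a b) = tr(b^7 a b^2)*tr(a) - tr(b^7 a b^2 a) = x*y^8*z - x^2*y^7 - y^7*z^2 - 5*x*y^6*z + 5*x^2*y^5 + 5*y^5*z^2 + 6*x*y^4*z - 6*x^2*y^3 + y^5 - 6*y^3*z^2 - x*y^2*z + x^2*y - 5*y^3 + y*z^2 + 5*y
apply: tr(a b a b a b) = tr(a b a b)*tr(a b) - tr(b a) = z^3 - 3*z
use: tr(a b a b a) = tr(a)*tr(b a b a) - tr(b a b) = x*z^2 - y*z - x
tr(a b a b a b^2) = tr(b)*tr(a b a b a b) - tr(a b a b a) = y*z^3 - x*z^2 - 2*y*z + x
tr(b^2 a b a b a b) = tr(b)*tr(a b a b a b^2) - tr(a b a b a b) = y^2*z^3 - x*y*z^2 - 2*y^2*z - z^3 + x*y + 3*z
apply: tr(b a b a b a b^3) = tr(b)*tr(b^2 a b a b a b) - tr(b^2 a b a b a) = y^3*z^3 - x*y^2*z^2 - 2*y^3*z - 2*y*z^3 + x*y^2 + x*z^2 + 5*y*z - x
tr(b^2 a b a b a b^3) = tr(b)*tr(b a b a b a b^3) - tr(b a b a b a b^2) = y^4*z^3 - x*y^3*z^2 - 2*y^4*z - 3*y^2*z^3 + x*y^3 + 2*x*y*z^2 + 7*y^2*z + z^3 - 2*x*y - 3*z
apply: tr(b^5 a b a b a b) = tr(b)*tr(b^2 a b a b a b^3) - tr(b^2 a b a b a b^2) = y^5*z^3 - x*y^4*z^2 - 2*y^5*z - 4*y^3*z^3 + x*y^4 + 3*x*y^2*z^2 + 9*y^3*z + 3*y*z^3 - 3*x*y^2 - x*z^2 - 8*y*z + x
tr(b^7 a b a b a) = tr(b)*tr(b^5 a b a b a b) - tr(b^5 a b a b a) = y^6*z^3 - x*y^5*z^2 - 2*y^6*z - 5*y^4*z^3 + x*y^5 + 4*x*y^3*z^2 + 11*y^4*z + 6*y^2*z^3 - 4*x*y^3 - 3*x*y*z^2 - 15*y^2*z - z^3 + 3*x*y + 3*z
use: tr(b a^-1 b^7 a b a) = tr(b^7 a b a b)*tr(a) - tr(b^7 a b a b a) = x*y^7*z^2 - x^2*y^6*z - y^6*z^3 - x*y^7 - 5*x*y^5*z^2 + 5*x^2*y^4*z + 2*y^6*z + 5*y^4*z^3 + 6*x*y^5 + 6*x*y^3*z^2 - 6*x^2*y^2*z - 11*y^4*z - 6*y^2*z^3 - 10*x*y^3 - x*y*z^2 + x^2*z + 15*y^2*z + z^3 + 4*x*y - 3*z
apply: tr(b a^-1 b a^-1 b^7 a) = tr(b a^-1 b^7 a b)*tr(a) - tr(b a^-1 b^7 a b a) = x^2*y^8*z - x^3*y^7 - 2*x*y^7*z^2 - 4*x^2*y^6*z + y^6*z^3 + 5*x^3*y^5 + x*y^7 + 10*x*y^5*z^2 + x^2*y^4*z - 2*y^6*z - 5*y^4*z^3 - 6*x^3*y^3 - 5*x*y^5 - 12*x*y^3*z^2 + 5*x^2*y^2*z + 11*y^4*z + 6*y^2*z^3 + x^3*y + 5*x*y^3 + 2*x*y*z^2 - x^2*z - 15*y^2*z - z^3 + x*y + 3*z
apply: tr(b a^-1 b a^-1 b^7 a^-1) = tr(b a^-1 b a^-1 b^7)*tr(a) - tr(b a^-1 b a^-1 b^7 a) = x^3*y^9 - 3*x^2*y^8*z - 6*x^3*y^7 + 3*x*y^7*z^2 + 17*x^2*y^6*z - y^6*z^3 + 10*x^3*y^5 - 2*x*y^7 - 16*x*y^5*z^2 - 26*x^2*y^4*z + 2*y^6*z + 5*y^4*z^3 - 4*x^3*y^3 + 12*x*y^5 + 22*x*y^3*z^2 + 9*x^2*y^2*z - 11*y^4*z - 6*y^2*z^3 - 19*x*y^3 - 6*x*y*z^2 + 15*y^2*z + z^3 + 6*x*y - 3*z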